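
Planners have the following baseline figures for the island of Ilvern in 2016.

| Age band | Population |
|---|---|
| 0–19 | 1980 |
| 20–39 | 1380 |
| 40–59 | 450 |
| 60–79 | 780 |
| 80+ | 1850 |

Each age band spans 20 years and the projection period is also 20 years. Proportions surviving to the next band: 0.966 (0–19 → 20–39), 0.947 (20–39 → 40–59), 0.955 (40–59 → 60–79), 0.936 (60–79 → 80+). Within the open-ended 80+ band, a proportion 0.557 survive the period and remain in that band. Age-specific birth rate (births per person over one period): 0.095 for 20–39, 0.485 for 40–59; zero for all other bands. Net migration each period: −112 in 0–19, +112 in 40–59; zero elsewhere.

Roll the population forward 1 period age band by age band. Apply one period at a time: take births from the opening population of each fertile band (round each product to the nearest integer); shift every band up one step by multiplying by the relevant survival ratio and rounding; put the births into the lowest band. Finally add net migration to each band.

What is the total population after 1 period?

Period 1.
Births: 1380 × 0.095 = 131, 450 × 0.485 = 218 ⇒ total 349
20–39: 1980 × 0.966 = 1913
40–59: 1380 × 0.947 = 1307
60–79: 450 × 0.955 = 430
80+: 780 × 0.936 + 1850 × 0.557 = 730 + 1030 = 1760
Net migration: 0–19 − 112 → 237; 40–59 + 112 → 1419
→ [237, 1913, 1419, 430, 1760]
Total after period 1: 237 + 1913 + 1419 + 430 + 1760 = 5759

5759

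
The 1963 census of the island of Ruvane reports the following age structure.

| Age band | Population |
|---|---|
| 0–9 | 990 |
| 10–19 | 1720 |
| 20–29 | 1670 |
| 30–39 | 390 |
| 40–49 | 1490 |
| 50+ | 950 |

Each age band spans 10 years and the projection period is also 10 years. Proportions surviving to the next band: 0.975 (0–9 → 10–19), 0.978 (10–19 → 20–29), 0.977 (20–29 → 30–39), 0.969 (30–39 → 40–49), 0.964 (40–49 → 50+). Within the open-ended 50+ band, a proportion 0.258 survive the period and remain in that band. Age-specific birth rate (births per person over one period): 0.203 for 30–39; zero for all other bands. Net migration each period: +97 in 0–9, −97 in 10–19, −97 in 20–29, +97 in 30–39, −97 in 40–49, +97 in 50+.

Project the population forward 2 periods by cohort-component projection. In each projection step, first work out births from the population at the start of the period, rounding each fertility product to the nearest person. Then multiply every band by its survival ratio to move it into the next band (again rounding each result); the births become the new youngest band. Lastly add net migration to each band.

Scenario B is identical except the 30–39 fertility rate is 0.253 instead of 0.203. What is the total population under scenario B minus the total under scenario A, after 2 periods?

105

Period 1:
Births: 390 × 0.203 = 79
10–19: 990 × 0.975 = 965
20–29: 1720 × 0.978 = 1682
30–39: 1670 × 0.977 = 1632
40–49: 390 × 0.969 = 378
50+: 1490 × 0.964 + 950 × 0.258 = 1436 + 245 = 1681
Net migration: 0–9 + 97 → 176; 10–19 − 97 → 868; 20–29 − 97 → 1585; 30–39 + 97 → 1729; 40–49 − 97 → 281; 50+ + 97 → 1778
Population now: 0–9=176, 10–19=868, 20–29=1585, 30–39=1729, 40–49=281, 50+=1778
Period 2:
Births: 1729 × 0.203 = 351
10–19: 176 × 0.975 = 172
20–29: 868 × 0.978 = 849
30–39: 1585 × 0.977 = 1549
40–49: 1729 × 0.969 = 1675
50+: 281 × 0.964 + 1778 × 0.258 = 271 + 459 = 730
Net migration: 0–9 + 97 → 448; 10–19 − 97 → 75; 20–29 − 97 → 752; 30–39 + 97 → 1646; 40–49 − 97 → 1578; 50+ + 97 → 827
Population now: 0–9=448, 10–19=75, 20–29=752, 30–39=1646, 40–49=1578, 50+=827
Scenario A total after 2 periods: 5326
Scenario B projection —
Period 1:
Births: 390 × 0.253 = 99
10–19: 990 × 0.975 = 965
20–29: 1720 × 0.978 = 1682
30–39: 1670 × 0.977 = 1632
40–49: 390 × 0.969 = 378
50+: 1490 × 0.964 + 950 × 0.258 = 1436 + 245 = 1681
Net migration: 0–9 + 97 → 196; 10–19 − 97 → 868; 20–29 − 97 → 1585; 30–39 + 97 → 1729; 40–49 − 97 → 281; 50+ + 97 → 1778
Population now: 0–9=196, 10–19=868, 20–29=1585, 30–39=1729, 40–49=281, 50+=1778
Period 2:
Births: 1729 × 0.253 = 437
10–19: 196 × 0.975 = 191
20–29: 868 × 0.978 = 849
30–39: 1585 × 0.977 = 1549
40–49: 1729 × 0.969 = 1675
50+: 281 × 0.964 + 1778 × 0.258 = 271 + 459 = 730
Net migration: 0–9 + 97 → 534; 10–19 − 97 → 94; 20–29 − 97 → 752; 30–39 + 97 → 1646; 40–49 − 97 → 1578; 50+ + 97 → 827
Population now: 0–9=534, 10–19=94, 20–29=752, 30–39=1646, 40–49=1578, 50+=827
Scenario B total after 2 periods: 5431
Difference B − A = 5431 − 5326 = 105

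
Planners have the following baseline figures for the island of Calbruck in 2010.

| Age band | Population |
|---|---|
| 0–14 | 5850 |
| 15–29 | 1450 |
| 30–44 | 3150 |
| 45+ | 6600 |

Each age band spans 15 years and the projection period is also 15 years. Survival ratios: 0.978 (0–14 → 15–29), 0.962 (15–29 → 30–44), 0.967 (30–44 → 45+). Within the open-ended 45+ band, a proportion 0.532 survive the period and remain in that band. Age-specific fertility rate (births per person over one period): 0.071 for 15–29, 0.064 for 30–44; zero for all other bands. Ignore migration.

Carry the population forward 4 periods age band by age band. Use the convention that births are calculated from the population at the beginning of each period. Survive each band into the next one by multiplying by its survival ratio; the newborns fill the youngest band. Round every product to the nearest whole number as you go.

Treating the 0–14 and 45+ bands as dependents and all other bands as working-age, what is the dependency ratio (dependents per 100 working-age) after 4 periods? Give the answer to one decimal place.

Numbering the groups 1..4 from youngest to oldest:
— Period 1 —
Births: 1450 * 0.071 = 103  |  3150 * 0.064 = 202 ⇒ total 305
Group 2: 5850 * 0.978 = 5721
Group 3: 1450 * 0.962 = 1395
Group 4: 3150 * 0.967 + 6600 * 0.532 = 3046 + 3511 = 6557
Population now: 0–14=305, 15–29=5721, 30–44=1395, 45+=6557
— Period 2 —
Births: 5721 * 0.071 = 406  |  1395 * 0.064 = 89 ⇒ total 495
Group 2: 305 * 0.978 = 298
Group 3: 5721 * 0.962 = 5504
Group 4: 1395 * 0.967 + 6557 * 0.532 = 1349 + 3488 = 4837
Population now: 0–14=495, 15–29=298, 30–44=5504, 45+=4837
— Period 3 —
Births: 298 * 0.071 = 21  |  5504 * 0.064 = 352 ⇒ total 373
Group 2: 495 * 0.978 = 484
Group 3: 298 * 0.962 = 287
Group 4: 5504 * 0.967 + 4837 * 0.532 = 5322 + 2573 = 7895
Population now: 0–14=373, 15–29=484, 30–44=287, 45+=7895
— Period 4 —
Births: 484 * 0.071 = 34  |  287 * 0.064 = 18 ⇒ total 52
Group 2: 373 * 0.978 = 365
Group 3: 484 * 0.962 = 466
Group 4: 287 * 0.967 + 7895 * 0.532 = 278 + 4200 = 4478
Population now: 0–14=52, 15–29=365, 30–44=466, 45+=4478
Dependents (band 0–14 + band 45+) = 52 + 4478 = 4530; working-age = 831; ratio = 4530/831 × 100 = 545.1

545.1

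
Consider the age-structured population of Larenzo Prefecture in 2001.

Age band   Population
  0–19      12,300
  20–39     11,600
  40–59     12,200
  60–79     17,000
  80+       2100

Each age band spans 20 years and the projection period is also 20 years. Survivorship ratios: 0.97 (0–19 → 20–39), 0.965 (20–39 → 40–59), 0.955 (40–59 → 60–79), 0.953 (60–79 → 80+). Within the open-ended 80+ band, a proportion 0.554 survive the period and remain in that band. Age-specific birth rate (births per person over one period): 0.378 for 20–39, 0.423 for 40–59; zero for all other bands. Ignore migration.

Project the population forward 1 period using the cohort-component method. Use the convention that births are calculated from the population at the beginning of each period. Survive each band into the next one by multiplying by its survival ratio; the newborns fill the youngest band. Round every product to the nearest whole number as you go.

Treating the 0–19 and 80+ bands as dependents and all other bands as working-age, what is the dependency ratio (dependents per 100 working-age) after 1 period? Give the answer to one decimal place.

77.4

Let band 1 be 0–19 through band 5 = 80+.
— Period 1 —
Births: 11600 × 0.378 = 4385, 12200 × 0.423 = 5161 — total 9546
Band 2: 12300 × 0.97 = 11931
Band 3: 11600 × 0.965 = 11194
Band 4: 12200 × 0.955 = 11651
Band 5: 17000 × 0.953 + 2100 × 0.554 = 16201 + 1163 = 17364
Population now: 0–19=9546, 20–39=11931, 40–59=11194, 60–79=11651, 80+=17364
Dependents (band 0–19 + band 80+) = 9546 + 17364 = 26910; working-age = 34776; ratio = 26910/34776 × 100 = 77.4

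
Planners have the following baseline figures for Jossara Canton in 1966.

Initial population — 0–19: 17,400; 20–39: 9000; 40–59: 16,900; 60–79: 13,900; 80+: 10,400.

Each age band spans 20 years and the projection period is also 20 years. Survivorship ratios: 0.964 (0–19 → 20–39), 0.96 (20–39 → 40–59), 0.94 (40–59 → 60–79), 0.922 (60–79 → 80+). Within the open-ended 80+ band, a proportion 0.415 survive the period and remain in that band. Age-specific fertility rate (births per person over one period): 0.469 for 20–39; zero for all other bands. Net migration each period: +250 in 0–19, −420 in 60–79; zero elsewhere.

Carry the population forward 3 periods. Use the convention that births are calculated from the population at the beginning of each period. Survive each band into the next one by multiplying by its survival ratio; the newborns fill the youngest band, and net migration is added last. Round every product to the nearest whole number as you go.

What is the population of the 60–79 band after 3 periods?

14717

Let band 1 be 0–19 through band 5 = 80+.
Period 1:
Births: 9000 × 0.469 = 4221
Band 2: 17400 × 0.964 = 16774
Band 3: 9000 × 0.96 = 8640
Band 4: 16900 × 0.94 = 15886
Band 5: 13900 × 0.922 + 10400 × 0.415 = 12816 + 4316 = 17132
Net migration: Band 1 + 250 → 4471; Band 4 − 420 → 15466
→ [4471, 16774, 8640, 15466, 17132]
Period 2:
Births: 16774 × 0.469 = 7867
Band 2: 4471 × 0.964 = 4310
Band 3: 16774 × 0.96 = 16103
Band 4: 8640 × 0.94 = 8122
Band 5: 15466 × 0.922 + 17132 × 0.415 = 14260 + 7110 = 21370
Net migration: Band 1 + 250 → 8117; Band 4 − 420 → 7702
→ [8117, 4310, 16103, 7702, 21370]
Period 3:
Births: 4310 × 0.469 = 2021
Band 2: 8117 × 0.964 = 7825
Band 3: 4310 × 0.96 = 4138
Band 4: 16103 × 0.94 = 15137
Band 5: 7702 × 0.922 + 21370 × 0.415 = 7101 + 8869 = 15970
Net migration: Band 1 + 250 → 2271; Band 4 − 420 → 14717
→ [2271, 7825, 4138, 14717, 15970]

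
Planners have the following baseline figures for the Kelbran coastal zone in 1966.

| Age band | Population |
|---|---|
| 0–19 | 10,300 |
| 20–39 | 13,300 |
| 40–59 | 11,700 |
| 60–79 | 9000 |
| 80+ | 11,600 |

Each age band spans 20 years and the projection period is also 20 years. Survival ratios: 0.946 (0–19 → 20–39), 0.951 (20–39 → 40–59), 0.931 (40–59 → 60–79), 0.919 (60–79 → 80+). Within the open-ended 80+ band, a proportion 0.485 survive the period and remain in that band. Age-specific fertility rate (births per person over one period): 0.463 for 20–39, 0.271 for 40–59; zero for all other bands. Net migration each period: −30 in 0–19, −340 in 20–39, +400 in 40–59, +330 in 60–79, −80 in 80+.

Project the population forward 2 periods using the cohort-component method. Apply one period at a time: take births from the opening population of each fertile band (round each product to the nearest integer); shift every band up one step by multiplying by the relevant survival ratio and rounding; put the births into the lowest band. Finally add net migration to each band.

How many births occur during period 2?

7890

[period 1]
Births: 13300 × 0.463 = 6158 ; 11700 × 0.271 = 3171 → total 9329
20–39: 10300 × 0.946 = 9744
40–59: 13300 × 0.951 = 12648
60–79: 11700 × 0.931 = 10893
80+: 9000 × 0.919 + 11600 × 0.485 = 8271 + 5626 = 13897
Net migration: 0–19 − 30 → 9299; 20–39 − 340 → 9404; 40–59 + 400 → 13048; 60–79 + 330 → 11223; 80+ − 80 → 13817
End of period: [9299, 9404, 13048, 11223, 13817]
[period 2]
Births: 9404 × 0.463 = 4354 ; 13048 × 0.271 = 3536 → total 7890
20–39: 9299 × 0.946 = 8797
40–59: 9404 × 0.951 = 8943
60–79: 13048 × 0.931 = 12148
80+: 11223 × 0.919 + 13817 × 0.485 = 10314 + 6701 = 17015
Net migration: 0–19 − 30 → 7860; 20–39 − 340 → 8457; 40–59 + 400 → 9343; 60–79 + 330 → 12478; 80+ − 80 → 16935
End of period: [7860, 8457, 9343, 12478, 16935]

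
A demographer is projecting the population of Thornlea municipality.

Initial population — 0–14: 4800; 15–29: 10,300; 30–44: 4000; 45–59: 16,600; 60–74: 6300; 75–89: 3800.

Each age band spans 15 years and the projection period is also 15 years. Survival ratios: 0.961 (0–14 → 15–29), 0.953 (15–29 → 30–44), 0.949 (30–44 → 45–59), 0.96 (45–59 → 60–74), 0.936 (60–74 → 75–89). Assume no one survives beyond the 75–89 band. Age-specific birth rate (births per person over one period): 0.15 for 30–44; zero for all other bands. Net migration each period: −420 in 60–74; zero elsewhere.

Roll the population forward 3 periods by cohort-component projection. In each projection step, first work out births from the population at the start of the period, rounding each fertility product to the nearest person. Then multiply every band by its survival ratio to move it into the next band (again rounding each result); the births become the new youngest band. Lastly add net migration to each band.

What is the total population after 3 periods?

18336

— Period 1 —
Births: 4000 * 0.15 = 600
15–29: 4800 * 0.961 = 4613
30–44: 10300 * 0.953 = 9816
45–59: 4000 * 0.949 = 3796
60–74: 16600 * 0.96 = 15936
75–89: 6300 * 0.936 = 5897
Net migration: 60–74 − 420 → 15516
Giving 600 / 4613 / 9816 / 3796 / 15516 / 5897.
— Period 2 —
Births: 9816 * 0.15 = 1472
15–29: 600 * 0.961 = 577
30–44: 4613 * 0.953 = 4396
45–59: 9816 * 0.949 = 9315
60–74: 3796 * 0.96 = 3644
75–89: 15516 * 0.936 = 14523
Net migration: 60–74 − 420 → 3224
Giving 1472 / 577 / 4396 / 9315 / 3224 / 14523.
— Period 3 —
Births: 4396 * 0.15 = 659
15–29: 1472 * 0.961 = 1415
30–44: 577 * 0.953 = 550
45–59: 4396 * 0.949 = 4172
60–74: 9315 * 0.96 = 8942
75–89: 3224 * 0.936 = 3018
Net migration: 60–74 − 420 → 8522
Giving 659 / 1415 / 550 / 4172 / 8522 / 3018.
Total after period 3: 659 + 1415 + 550 + 4172 + 8522 + 3018 = 18336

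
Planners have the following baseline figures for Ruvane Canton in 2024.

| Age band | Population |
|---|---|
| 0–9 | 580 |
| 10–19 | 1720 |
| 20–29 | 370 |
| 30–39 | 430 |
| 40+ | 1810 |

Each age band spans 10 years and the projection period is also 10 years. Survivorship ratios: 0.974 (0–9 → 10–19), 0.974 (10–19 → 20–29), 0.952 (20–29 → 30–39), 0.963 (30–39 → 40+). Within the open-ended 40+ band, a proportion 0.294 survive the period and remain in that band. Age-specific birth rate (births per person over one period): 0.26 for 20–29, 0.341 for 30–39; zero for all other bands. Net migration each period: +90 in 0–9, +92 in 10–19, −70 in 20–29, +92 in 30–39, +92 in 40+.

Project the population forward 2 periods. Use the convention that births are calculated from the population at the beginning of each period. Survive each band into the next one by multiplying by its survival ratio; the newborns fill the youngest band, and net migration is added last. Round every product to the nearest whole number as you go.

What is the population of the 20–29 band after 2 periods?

Let band 1 be 0–9 through band 5 = 40+.
After projecting period 1:
Births: 370 * 0.26 = 96 ; 430 * 0.341 = 147 → 243
Band 2: 580 * 0.974 = 565
Band 3: 1720 * 0.974 = 1675
Band 4: 370 * 0.952 = 352
Band 5: 430 * 0.963 + 1810 * 0.294 = 414 + 532 = 946
Net migration: Band 1 + 90 → 333; Band 2 + 92 → 657; Band 3 − 70 → 1605; Band 4 + 92 → 444; Band 5 + 92 → 1038
Giving 333 / 657 / 1605 / 444 / 1038.
After projecting period 2:
Births: 1605 * 0.26 = 417 ; 444 * 0.341 = 151 → 568
Band 2: 333 * 0.974 = 324
Band 3: 657 * 0.974 = 640
Band 4: 1605 * 0.952 = 1528
Band 5: 444 * 0.963 + 1038 * 0.294 = 428 + 305 = 733
Net migration: Band 1 + 90 → 658; Band 2 + 92 → 416; Band 3 − 70 → 570; Band 4 + 92 → 1620; Band 5 + 92 → 825
Giving 658 / 416 / 570 / 1620 / 825.

570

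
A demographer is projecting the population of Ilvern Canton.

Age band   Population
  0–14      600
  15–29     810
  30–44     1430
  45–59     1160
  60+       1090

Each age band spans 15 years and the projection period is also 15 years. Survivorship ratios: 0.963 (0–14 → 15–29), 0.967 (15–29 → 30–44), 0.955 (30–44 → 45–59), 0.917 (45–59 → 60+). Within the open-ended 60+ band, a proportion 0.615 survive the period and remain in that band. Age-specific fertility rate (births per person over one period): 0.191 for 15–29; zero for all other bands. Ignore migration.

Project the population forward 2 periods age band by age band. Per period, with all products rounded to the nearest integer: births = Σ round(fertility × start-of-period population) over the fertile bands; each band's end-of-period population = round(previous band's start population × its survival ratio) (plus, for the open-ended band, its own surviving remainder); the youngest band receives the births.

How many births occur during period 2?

(Groups numbered youngest = 1 to oldest = 5.)
[period 1]
Births: 810 * 0.191 = 155
Group 2: 600 * 0.963 = 578
Group 3: 810 * 0.967 = 783
Group 4: 1430 * 0.955 = 1366
Group 5: 1160 * 0.917 + 1090 * 0.615 = 1064 + 670 = 1734
Giving 155 / 578 / 783 / 1366 / 1734.
[period 2]
Births: 578 * 0.191 = 110
Group 2: 155 * 0.963 = 149
Group 3: 578 * 0.967 = 559
Group 4: 783 * 0.955 = 748
Group 5: 1366 * 0.917 + 1734 * 0.615 = 1253 + 1066 = 2319
Giving 110 / 149 / 559 / 748 / 2319.

110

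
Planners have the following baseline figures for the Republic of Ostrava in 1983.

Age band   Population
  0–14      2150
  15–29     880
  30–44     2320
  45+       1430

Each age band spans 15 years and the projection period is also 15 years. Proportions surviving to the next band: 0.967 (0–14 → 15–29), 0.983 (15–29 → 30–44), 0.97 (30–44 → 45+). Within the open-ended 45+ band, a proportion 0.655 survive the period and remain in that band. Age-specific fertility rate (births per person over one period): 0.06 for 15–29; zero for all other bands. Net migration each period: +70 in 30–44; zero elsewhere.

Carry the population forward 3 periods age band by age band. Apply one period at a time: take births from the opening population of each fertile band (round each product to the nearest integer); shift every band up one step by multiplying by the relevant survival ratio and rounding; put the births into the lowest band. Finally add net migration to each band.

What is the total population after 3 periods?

4256

Let group 1 be 0–14 through group 4 = 45+.
[period 1]
Births: 880 × 0.06 = 53
Group 2: 2150 × 0.967 = 2079
Group 3: 880 × 0.983 = 865
Group 4: 2320 × 0.97 + 1430 × 0.655 = 2250 + 937 = 3187
Net migration: Group 3 + 70 → 935
Population now: 0–14=53, 15–29=2079, 30–44=935, 45+=3187
[period 2]
Births: 2079 × 0.06 = 125
Group 2: 53 × 0.967 = 51
Group 3: 2079 × 0.983 = 2044
Group 4: 935 × 0.97 + 3187 × 0.655 = 907 + 2087 = 2994
Net migration: Group 3 + 70 → 2114
Population now: 0–14=125, 15–29=51, 30–44=2114, 45+=2994
[period 3]
Births: 51 × 0.06 = 3
Group 2: 125 × 0.967 = 121
Group 3: 51 × 0.983 = 50
Group 4: 2114 × 0.97 + 2994 × 0.655 = 2051 + 1961 = 4012
Net migration: Group 3 + 70 → 120
Population now: 0–14=3, 15–29=121, 30–44=120, 45+=4012
Total after period 3: 3 + 121 + 120 + 4012 = 4256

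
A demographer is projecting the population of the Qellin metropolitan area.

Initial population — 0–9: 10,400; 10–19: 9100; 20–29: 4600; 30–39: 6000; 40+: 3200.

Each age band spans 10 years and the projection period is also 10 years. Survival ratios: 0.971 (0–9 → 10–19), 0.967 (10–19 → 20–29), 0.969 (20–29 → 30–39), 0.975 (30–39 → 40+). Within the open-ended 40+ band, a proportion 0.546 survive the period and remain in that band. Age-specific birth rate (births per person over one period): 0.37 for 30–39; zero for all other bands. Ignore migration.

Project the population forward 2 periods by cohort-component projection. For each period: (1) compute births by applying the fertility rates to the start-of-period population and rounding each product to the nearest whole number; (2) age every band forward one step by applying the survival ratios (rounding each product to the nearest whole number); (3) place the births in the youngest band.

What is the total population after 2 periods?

30591

After projecting period 1:
Births: 6000 * 0.37 = 2220
10–19: 10400 * 0.971 = 10098
20–29: 9100 * 0.967 = 8800
30–39: 4600 * 0.969 = 4457
40+: 6000 * 0.975 + 3200 * 0.546 = 5850 + 1747 = 7597
Giving 2220 / 10098 / 8800 / 4457 / 7597.
After projecting period 2:
Births: 4457 * 0.37 = 1649
10–19: 2220 * 0.971 = 2156
20–29: 10098 * 0.967 = 9765
30–39: 8800 * 0.969 = 8527
40+: 4457 * 0.975 + 7597 * 0.546 = 4346 + 4148 = 8494
Giving 1649 / 2156 / 9765 / 8527 / 8494.
Total after period 2: 1649 + 2156 + 9765 + 8527 + 8494 = 30591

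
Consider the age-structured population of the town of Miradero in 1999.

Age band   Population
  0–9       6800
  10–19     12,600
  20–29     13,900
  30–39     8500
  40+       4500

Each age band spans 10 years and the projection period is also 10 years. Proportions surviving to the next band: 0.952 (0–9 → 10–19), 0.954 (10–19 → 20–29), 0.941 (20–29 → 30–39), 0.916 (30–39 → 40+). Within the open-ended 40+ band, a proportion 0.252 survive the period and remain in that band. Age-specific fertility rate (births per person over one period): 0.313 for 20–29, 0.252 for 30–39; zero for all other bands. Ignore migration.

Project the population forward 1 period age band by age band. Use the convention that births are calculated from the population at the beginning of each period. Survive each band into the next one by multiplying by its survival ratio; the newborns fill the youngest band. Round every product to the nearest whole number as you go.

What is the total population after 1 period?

46987

Let group 1 be 0–9 through group 5 = 40+.
[period 1]
Births: 13900 × 0.313 = 4351  |  8500 × 0.252 = 2142 ⇒ total 6493
Group 2: 6800 × 0.952 = 6474
Group 3: 12600 × 0.954 = 12020
Group 4: 13900 × 0.941 = 13080
Group 5: 8500 × 0.916 + 4500 × 0.252 = 7786 + 1134 = 8920
Giving 6493 / 6474 / 12020 / 13080 / 8920.
Total after period 1: 6493 + 6474 + 12020 + 13080 + 8920 = 46987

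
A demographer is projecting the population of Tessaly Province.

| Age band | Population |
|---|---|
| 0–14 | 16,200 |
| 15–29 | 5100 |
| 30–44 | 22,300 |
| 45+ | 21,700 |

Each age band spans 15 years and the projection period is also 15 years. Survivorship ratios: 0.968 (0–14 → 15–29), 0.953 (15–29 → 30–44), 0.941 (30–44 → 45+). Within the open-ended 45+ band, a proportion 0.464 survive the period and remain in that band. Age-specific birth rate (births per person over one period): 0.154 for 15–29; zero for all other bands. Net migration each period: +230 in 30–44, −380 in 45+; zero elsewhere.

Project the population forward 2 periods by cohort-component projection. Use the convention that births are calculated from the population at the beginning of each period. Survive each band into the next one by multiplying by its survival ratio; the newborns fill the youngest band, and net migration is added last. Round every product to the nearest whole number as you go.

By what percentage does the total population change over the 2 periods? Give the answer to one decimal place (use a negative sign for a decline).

After projecting period 1:
Births: 5100 × 0.154 = 785
15–29: 16200 × 0.968 = 15682
30–44: 5100 × 0.953 = 4860
45+: 22300 × 0.941 + 21700 × 0.464 = 20984 + 10069 = 31053
Net migration: 30–44 + 230 → 5090; 45+ − 380 → 30673
End of period: [785, 15682, 5090, 30673]
After projecting period 2:
Births: 15682 × 0.154 = 2415
15–29: 785 × 0.968 = 760
30–44: 15682 × 0.953 = 14945
45+: 5090 × 0.941 + 30673 × 0.464 = 4790 + 14232 = 19022
Net migration: 30–44 + 230 → 15175; 45+ − 380 → 18642
End of period: [2415, 760, 15175, 18642]
Total: 65300 → 36992; change = -28308; percentage change = -43.4%

-43.4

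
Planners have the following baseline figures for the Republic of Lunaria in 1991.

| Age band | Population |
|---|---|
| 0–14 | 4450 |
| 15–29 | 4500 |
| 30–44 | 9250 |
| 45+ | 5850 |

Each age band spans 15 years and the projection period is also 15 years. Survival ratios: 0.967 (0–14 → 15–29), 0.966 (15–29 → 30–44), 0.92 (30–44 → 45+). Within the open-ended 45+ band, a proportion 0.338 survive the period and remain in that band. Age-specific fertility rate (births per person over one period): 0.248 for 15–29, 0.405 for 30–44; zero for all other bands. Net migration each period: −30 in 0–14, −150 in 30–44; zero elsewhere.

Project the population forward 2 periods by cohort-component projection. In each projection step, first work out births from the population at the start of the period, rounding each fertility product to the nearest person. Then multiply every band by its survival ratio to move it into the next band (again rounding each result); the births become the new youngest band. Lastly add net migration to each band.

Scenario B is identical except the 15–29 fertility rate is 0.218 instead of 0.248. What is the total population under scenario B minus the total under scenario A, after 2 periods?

Let band 1 be 0–14 through band 4 = 45+.
After projecting period 1:
Births: 4500 × 0.248 = 1116, 9250 × 0.405 = 3746 → total 4862
Band 2: 4450 × 0.967 = 4303
Band 3: 4500 × 0.966 = 4347
Band 4: 9250 × 0.92 + 5850 × 0.338 = 8510 + 1977 = 10487
Net migration: Band 1 − 30 → 4832; Band 3 − 150 → 4197
Population now: 0–14=4832, 15–29=4303, 30–44=4197, 45+=10487
After projecting period 2:
Births: 4303 × 0.248 = 1067, 4197 × 0.405 = 1700 → total 2767
Band 2: 4832 × 0.967 = 4673
Band 3: 4303 × 0.966 = 4157
Band 4: 4197 × 0.92 + 10487 × 0.338 = 3861 + 3545 = 7406
Net migration: Band 1 − 30 → 2737; Band 3 − 150 → 4007
Population now: 0–14=2737, 15–29=4673, 30–44=4007, 45+=7406
Scenario A total after 2 periods: 18823
Scenario B projection —
After projecting period 1:
Births: 4500 × 0.218 = 981, 9250 × 0.405 = 3746 → total 4727
Band 2: 4450 × 0.967 = 4303
Band 3: 4500 × 0.966 = 4347
Band 4: 9250 × 0.92 + 5850 × 0.338 = 8510 + 1977 = 10487
Net migration: Band 1 − 30 → 4697; Band 3 − 150 → 4197
Population now: 0–14=4697, 15–29=4303, 30–44=4197, 45+=10487
After projecting period 2:
Births: 4303 × 0.218 = 938, 4197 × 0.405 = 1700 → total 2638
Band 2: 4697 × 0.967 = 4542
Band 3: 4303 × 0.966 = 4157
Band 4: 4197 × 0.92 + 10487 × 0.338 = 3861 + 3545 = 7406
Net migration: Band 1 − 30 → 2608; Band 3 − 150 → 4007
Population now: 0–14=2608, 15–29=4542, 30–44=4007, 45+=7406
Scenario B total after 2 periods: 18563
Difference B − A = 18563 − 18823 = -260

-260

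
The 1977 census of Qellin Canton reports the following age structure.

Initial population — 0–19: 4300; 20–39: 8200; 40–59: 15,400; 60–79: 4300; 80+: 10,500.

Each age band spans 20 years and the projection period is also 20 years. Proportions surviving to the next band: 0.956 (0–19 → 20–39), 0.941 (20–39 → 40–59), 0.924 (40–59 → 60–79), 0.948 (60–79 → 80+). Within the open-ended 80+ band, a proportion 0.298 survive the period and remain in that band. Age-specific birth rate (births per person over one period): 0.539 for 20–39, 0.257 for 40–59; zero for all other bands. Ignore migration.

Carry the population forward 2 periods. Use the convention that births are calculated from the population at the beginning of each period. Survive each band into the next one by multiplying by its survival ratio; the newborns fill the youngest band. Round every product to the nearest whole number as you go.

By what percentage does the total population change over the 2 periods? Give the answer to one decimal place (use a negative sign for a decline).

-9.0

After projecting period 1:
Births: 8200 × 0.539 = 4420, 15400 × 0.257 = 3958 → total 8378
20–39: 4300 × 0.956 = 4111
40–59: 8200 × 0.941 = 7716
60–79: 15400 × 0.924 = 14230
80+: 4300 × 0.948 + 10500 × 0.298 = 4076 + 3129 = 7205
Giving 8378 / 4111 / 7716 / 14230 / 7205.
After projecting period 2:
Births: 4111 × 0.539 = 2216, 7716 × 0.257 = 1983 → total 4199
20–39: 8378 × 0.956 = 8009
40–59: 4111 × 0.941 = 3868
60–79: 7716 × 0.924 = 7130
80+: 14230 × 0.948 + 7205 × 0.298 = 13490 + 2147 = 15637
Giving 4199 / 8009 / 3868 / 7130 / 15637.
Total: 42700 → 38843; change = -3857; percentage change = -9.0%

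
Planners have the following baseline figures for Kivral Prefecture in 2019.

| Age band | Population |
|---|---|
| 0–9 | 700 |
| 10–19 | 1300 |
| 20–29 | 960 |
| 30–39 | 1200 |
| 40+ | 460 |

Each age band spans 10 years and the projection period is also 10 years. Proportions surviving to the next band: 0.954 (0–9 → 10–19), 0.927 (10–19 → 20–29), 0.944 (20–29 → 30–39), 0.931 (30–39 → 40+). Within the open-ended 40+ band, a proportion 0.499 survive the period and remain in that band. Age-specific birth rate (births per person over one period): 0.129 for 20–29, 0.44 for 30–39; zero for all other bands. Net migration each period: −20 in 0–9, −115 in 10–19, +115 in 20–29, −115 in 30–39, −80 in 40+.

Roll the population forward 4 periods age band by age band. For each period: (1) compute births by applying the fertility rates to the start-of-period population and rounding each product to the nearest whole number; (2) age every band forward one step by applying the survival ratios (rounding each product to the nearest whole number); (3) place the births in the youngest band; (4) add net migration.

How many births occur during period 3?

[period 1]
Births: 960 × 0.129 = 124  |  1200 × 0.44 = 528 → total 652
10–19: 700 × 0.954 = 668
20–29: 1300 × 0.927 = 1205
30–39: 960 × 0.944 = 906
40+: 1200 × 0.931 + 460 × 0.499 = 1117 + 230 = 1347
Net migration: 0–9 − 20 → 632; 10–19 − 115 → 553; 20–29 + 115 → 1320; 30–39 − 115 → 791; 40+ − 80 → 1267
→ [632, 553, 1320, 791, 1267]
[period 2]
Births: 1320 × 0.129 = 170  |  791 × 0.44 = 348 → total 518
10–19: 632 × 0.954 = 603
20–29: 553 × 0.927 = 513
30–39: 1320 × 0.944 = 1246
40+: 791 × 0.931 + 1267 × 0.499 = 736 + 632 = 1368
Net migration: 0–9 − 20 → 498; 10–19 − 115 → 488; 20–29 + 115 → 628; 30–39 − 115 → 1131; 40+ − 80 → 1288
→ [498, 488, 628, 1131, 1288]
[period 3]
Births: 628 × 0.129 = 81  |  1131 × 0.44 = 498 → total 579
10–19: 498 × 0.954 = 475
20–29: 488 × 0.927 = 452
30–39: 628 × 0.944 = 593
40+: 1131 × 0.931 + 1288 × 0.499 = 1053 + 643 = 1696
Net migration: 0–9 − 20 → 559; 10–19 − 115 → 360; 20–29 + 115 → 567; 30–39 − 115 → 478; 40+ − 80 → 1616
→ [559, 360, 567, 478, 1616]

579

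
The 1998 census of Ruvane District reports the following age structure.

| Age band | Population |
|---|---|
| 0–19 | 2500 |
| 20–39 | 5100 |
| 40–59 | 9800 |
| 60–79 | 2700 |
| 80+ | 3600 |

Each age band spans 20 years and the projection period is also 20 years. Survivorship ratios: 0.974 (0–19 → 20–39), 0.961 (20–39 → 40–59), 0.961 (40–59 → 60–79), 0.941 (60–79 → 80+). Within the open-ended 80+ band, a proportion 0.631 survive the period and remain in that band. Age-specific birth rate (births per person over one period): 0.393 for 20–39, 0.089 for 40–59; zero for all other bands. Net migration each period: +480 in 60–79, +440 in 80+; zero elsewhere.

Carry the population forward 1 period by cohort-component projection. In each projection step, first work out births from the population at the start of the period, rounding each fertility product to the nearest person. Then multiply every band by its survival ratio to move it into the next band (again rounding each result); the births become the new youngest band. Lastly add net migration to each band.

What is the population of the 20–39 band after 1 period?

Period 1.
Births: 5100 × 0.393 = 2004, 9800 × 0.089 = 872 → total 2876
20–39: 2500 × 0.974 = 2435
40–59: 5100 × 0.961 = 4901
60–79: 9800 × 0.961 = 9418
80+: 2700 × 0.941 + 3600 × 0.631 = 2541 + 2272 = 4813
Net migration: 60–79 + 480 → 9898; 80+ + 440 → 5253
→ [2876, 2435, 4901, 9898, 5253]

2435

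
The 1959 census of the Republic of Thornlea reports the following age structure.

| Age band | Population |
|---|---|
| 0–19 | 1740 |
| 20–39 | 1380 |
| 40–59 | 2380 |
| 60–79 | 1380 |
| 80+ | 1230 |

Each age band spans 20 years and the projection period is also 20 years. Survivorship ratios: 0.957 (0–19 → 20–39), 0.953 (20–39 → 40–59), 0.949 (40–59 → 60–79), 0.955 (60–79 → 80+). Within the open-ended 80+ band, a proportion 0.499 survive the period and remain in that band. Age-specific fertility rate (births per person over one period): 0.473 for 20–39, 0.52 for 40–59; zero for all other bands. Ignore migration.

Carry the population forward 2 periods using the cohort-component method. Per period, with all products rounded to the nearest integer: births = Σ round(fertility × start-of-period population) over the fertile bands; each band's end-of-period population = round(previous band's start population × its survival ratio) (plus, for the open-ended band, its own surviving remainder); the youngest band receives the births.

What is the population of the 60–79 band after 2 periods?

[period 1]
Births: 1380 × 0.473 = 653  |  2380 × 0.52 = 1238 — total 1891
20–39: 1740 × 0.957 = 1665
40–59: 1380 × 0.953 = 1315
60–79: 2380 × 0.949 = 2259
80+: 1380 × 0.955 + 1230 × 0.499 = 1318 + 614 = 1932
Giving 1891 / 1665 / 1315 / 2259 / 1932.
[period 2]
Births: 1665 × 0.473 = 788  |  1315 × 0.52 = 684 — total 1472
20–39: 1891 × 0.957 = 1810
40–59: 1665 × 0.953 = 1587
60–79: 1315 × 0.949 = 1248
80+: 2259 × 0.955 + 1932 × 0.499 = 2157 + 964 = 3121
Giving 1472 / 1810 / 1587 / 1248 / 3121.

1248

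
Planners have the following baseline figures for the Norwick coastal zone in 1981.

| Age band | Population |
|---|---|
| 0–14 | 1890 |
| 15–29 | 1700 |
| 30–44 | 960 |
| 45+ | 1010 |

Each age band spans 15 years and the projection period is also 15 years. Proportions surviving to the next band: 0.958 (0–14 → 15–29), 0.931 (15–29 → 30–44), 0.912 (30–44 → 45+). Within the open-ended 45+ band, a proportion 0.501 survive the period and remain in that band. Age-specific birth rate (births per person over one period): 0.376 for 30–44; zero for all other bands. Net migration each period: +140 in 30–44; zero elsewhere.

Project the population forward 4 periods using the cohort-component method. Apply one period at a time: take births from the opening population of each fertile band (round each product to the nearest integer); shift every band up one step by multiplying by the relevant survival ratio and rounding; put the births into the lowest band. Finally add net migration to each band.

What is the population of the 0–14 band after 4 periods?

Period 1:
Births: 960 × 0.376 = 361
15–29: 1890 × 0.958 = 1811
30–44: 1700 × 0.931 = 1583
45+: 960 × 0.912 + 1010 × 0.501 = 876 + 506 = 1382
Net migration: 30–44 + 140 → 1723
Population now: 0–14=361, 15–29=1811, 30–44=1723, 45+=1382
Period 2:
Births: 1723 × 0.376 = 648
15–29: 361 × 0.958 = 346
30–44: 1811 × 0.931 = 1686
45+: 1723 × 0.912 + 1382 × 0.501 = 1571 + 692 = 2263
Net migration: 30–44 + 140 → 1826
Population now: 0–14=648, 15–29=346, 30–44=1826, 45+=2263
Period 3:
Births: 1826 × 0.376 = 687
15–29: 648 × 0.958 = 621
30–44: 346 × 0.931 = 322
45+: 1826 × 0.912 + 2263 × 0.501 = 1665 + 1134 = 2799
Net migration: 30–44 + 140 → 462
Population now: 0–14=687, 15–29=621, 30–44=462, 45+=2799
Period 4:
Births: 462 × 0.376 = 174
15–29: 687 × 0.958 = 658
30–44: 621 × 0.931 = 578
45+: 462 × 0.912 + 2799 × 0.501 = 421 + 1402 = 1823
Net migration: 30–44 + 140 → 718
Population now: 0–14=174, 15–29=658, 30–44=718, 45+=1823

174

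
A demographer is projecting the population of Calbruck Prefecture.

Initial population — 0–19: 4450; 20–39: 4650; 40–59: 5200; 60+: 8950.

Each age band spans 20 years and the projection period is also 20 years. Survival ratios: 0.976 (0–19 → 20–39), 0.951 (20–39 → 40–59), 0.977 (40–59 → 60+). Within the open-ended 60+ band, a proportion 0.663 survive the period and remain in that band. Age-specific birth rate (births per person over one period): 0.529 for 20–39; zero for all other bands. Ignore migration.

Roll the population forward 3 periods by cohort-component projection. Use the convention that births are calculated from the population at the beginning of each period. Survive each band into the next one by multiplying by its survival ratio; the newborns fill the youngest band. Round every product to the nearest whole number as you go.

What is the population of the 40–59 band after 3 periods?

2283

After projecting period 1:
Births: 4650 × 0.529 = 2460
20–39: 4450 × 0.976 = 4343
40–59: 4650 × 0.951 = 4422
60+: 5200 × 0.977 + 8950 × 0.663 = 5080 + 5934 = 11014
End of period: [2460, 4343, 4422, 11014]
After projecting period 2:
Births: 4343 × 0.529 = 2297
20–39: 2460 × 0.976 = 2401
40–59: 4343 × 0.951 = 4130
60+: 4422 × 0.977 + 11014 × 0.663 = 4320 + 7302 = 11622
End of period: [2297, 2401, 4130, 11622]
After projecting period 3:
Births: 2401 × 0.529 = 1270
20–39: 2297 × 0.976 = 2242
40–59: 2401 × 0.951 = 2283
60+: 4130 × 0.977 + 11622 × 0.663 = 4035 + 7705 = 11740
End of period: [1270, 2242, 2283, 11740]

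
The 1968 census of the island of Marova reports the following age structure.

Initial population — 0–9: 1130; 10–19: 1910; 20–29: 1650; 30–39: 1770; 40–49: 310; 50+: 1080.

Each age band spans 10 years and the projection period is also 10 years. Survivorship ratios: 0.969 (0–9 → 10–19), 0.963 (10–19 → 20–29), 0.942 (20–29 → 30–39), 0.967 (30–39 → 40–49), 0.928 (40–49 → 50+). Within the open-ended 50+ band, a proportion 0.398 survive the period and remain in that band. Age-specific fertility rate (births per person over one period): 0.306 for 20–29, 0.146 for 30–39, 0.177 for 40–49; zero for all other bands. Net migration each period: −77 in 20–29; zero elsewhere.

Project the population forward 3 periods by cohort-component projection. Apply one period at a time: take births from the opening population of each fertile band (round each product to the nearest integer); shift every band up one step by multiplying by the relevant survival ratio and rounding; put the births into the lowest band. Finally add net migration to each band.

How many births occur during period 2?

1069

[period 1]
Births: 1650 × 0.306 = 505  |  1770 × 0.146 = 258  |  310 × 0.177 = 55 — total 818
10–19: 1130 × 0.969 = 1095
20–29: 1910 × 0.963 = 1839
30–39: 1650 × 0.942 = 1554
40–49: 1770 × 0.967 = 1712
50+: 310 × 0.928 + 1080 × 0.398 = 288 + 430 = 718
Net migration: 20–29 − 77 → 1762
End of period: [818, 1095, 1762, 1554, 1712, 718]
[period 2]
Births: 1762 × 0.306 = 539  |  1554 × 0.146 = 227  |  1712 × 0.177 = 303 — total 1069
10–19: 818 × 0.969 = 793
20–29: 1095 × 0.963 = 1054
30–39: 1762 × 0.942 = 1660
40–49: 1554 × 0.967 = 1503
50+: 1712 × 0.928 + 718 × 0.398 = 1589 + 286 = 1875
Net migration: 20–29 − 77 → 977
End of period: [1069, 793, 977, 1660, 1503, 1875]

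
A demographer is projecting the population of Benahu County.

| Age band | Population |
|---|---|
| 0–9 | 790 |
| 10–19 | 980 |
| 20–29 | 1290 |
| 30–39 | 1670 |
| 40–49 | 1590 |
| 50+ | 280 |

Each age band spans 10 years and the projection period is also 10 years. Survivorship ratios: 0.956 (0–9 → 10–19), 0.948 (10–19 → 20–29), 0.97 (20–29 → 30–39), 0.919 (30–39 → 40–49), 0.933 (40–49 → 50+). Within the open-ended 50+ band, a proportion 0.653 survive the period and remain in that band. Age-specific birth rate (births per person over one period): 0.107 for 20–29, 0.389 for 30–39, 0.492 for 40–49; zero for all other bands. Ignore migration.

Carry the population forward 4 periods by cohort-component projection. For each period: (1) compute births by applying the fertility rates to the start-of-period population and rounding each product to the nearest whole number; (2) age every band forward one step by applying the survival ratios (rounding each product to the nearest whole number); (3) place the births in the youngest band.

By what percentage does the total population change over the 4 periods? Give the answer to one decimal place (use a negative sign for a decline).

Numbering the bands 1..6 from youngest to oldest:
[period 1]
Births: 1290 × 0.107 = 138, 1670 × 0.389 = 650, 1590 × 0.492 = 782 ⇒ total 1570
Band 2: 790 × 0.956 = 755
Band 3: 980 × 0.948 = 929
Band 4: 1290 × 0.97 = 1251
Band 5: 1670 × 0.919 = 1535
Band 6: 1590 × 0.933 + 280 × 0.653 = 1483 + 183 = 1666
→ [1570, 755, 929, 1251, 1535, 1666]
[period 2]
Births: 929 × 0.107 = 99, 1251 × 0.389 = 487, 1535 × 0.492 = 755 ⇒ total 1341
Band 2: 1570 × 0.956 = 1501
Band 3: 755 × 0.948 = 716
Band 4: 929 × 0.97 = 901
Band 5: 1251 × 0.919 = 1150
Band 6: 1535 × 0.933 + 1666 × 0.653 = 1432 + 1088 = 2520
→ [1341, 1501, 716, 901, 1150, 2520]
[period 3]
Births: 716 × 0.107 = 77, 901 × 0.389 = 350, 1150 × 0.492 = 566 ⇒ total 993
Band 2: 1341 × 0.956 = 1282
Band 3: 1501 × 0.948 = 1423
Band 4: 716 × 0.97 = 695
Band 5: 901 × 0.919 = 828
Band 6: 1150 × 0.933 + 2520 × 0.653 = 1073 + 1646 = 2719
→ [993, 1282, 1423, 695, 828, 2719]
[period 4]
Births: 1423 × 0.107 = 152, 695 × 0.389 = 270, 828 × 0.492 = 407 ⇒ total 829
Band 2: 993 × 0.956 = 949
Band 3: 1282 × 0.948 = 1215
Band 4: 1423 × 0.97 = 1380
Band 5: 695 × 0.919 = 639
Band 6: 828 × 0.933 + 2719 × 0.653 = 773 + 1776 = 2549
→ [829, 949, 1215, 1380, 639, 2549]
Total: 6600 → 7561; change = 961; percentage change = 14.6%

14.6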